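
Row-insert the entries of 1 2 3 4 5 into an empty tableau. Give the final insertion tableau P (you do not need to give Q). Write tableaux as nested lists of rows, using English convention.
Insert 1: appended to row 1. P = [[1]].
Insert 2: appended to row 1. P = [[1, 2]].
Insert 3: appended to row 1. P = [[1, 2, 3]].
Insert 4: appended to row 1. P = [[1, 2, 3, 4]].
Insert 5: appended to row 1. P = [[1, 2, 3, 4, 5]].

So P = [[1, 2, 3, 4, 5]].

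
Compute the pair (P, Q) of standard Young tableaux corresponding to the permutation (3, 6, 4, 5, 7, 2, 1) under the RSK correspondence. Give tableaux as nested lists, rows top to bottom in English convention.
Insert each entry of the permutation into P by Schensted row insertion, recording in Q the position of each new cell.

Insert 3: appended to row 1. P = [[3]].
Insert 6: appended to row 1. P = [[3, 6]].
Insert 4: 4 bumps 6 from row 1; 6 starts row 2. P = [[3, 4], [6]].
Insert 5: appended to row 1. P = [[3, 4, 5], [6]].
Insert 7: appended to row 1. P = [[3, 4, 5, 7], [6]].
Insert 2: 2 bumps 3 from row 1; 3 bumps 6 from row 2; 6 starts row 3. P = [[2, 4, 5, 7], [3], [6]].
Insert 1: 1 bumps 2 from row 1; 2 bumps 3 from row 2; 3 bumps 6 from row 3; 6 starts row 4. P = [[1, 4, 5, 7], [2], [3], [6]].

So P = [[1, 4, 5, 7], [2], [3], [6]], Q = [[1, 2, 4, 5], [3], [6], [7]].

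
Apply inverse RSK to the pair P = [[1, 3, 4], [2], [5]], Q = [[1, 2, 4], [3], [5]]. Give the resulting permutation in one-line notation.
2 5 3 4 1

Reverse the RSK construction: for i from n down to 1, find the cell of Q containing i, remove the entry at that cell from P, and reverse-bump it up through P; the value ejected from row 1 is w(i).

Step i=5: Q has 5 at row 3, column 1; remove 5 from row 3 of P and reverse-bump: 5 enters row 2 and ejects 2; 2 enters row 1 and ejects 1. So w(5) = 1. P is now [[2, 3, 4], [5]].
Step i=4: Q has 4 at row 1, column 3; remove that cell from P, ejecting 4. So w(4) = 4. P is now [[2, 3], [5]].
Step i=3: Q has 3 at row 2, column 1; remove 5 from row 2 of P and reverse-bump: 5 enters row 1 and ejects 3. So w(3) = 3. P is now [[2, 5]].
Step i=2: Q has 2 at row 1, column 2; remove that cell from P, ejecting 5. So w(2) = 5. P is now [[2]].
Step i=1: Q has 1 at row 1, column 1; remove that cell from P, ejecting 2. So w(1) = 2. P is now [].

So w = 2 5 3 4 1.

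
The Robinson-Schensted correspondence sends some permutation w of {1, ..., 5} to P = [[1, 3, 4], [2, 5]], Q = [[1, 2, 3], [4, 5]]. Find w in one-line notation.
2 3 5 1 4

Reverse the RSK construction: for i from n down to 1, find the cell of Q containing i, remove the entry at that cell from P, and reverse-bump it up through P; the value ejected from row 1 is w(i).

Step i=5: Q has 5 at row 2, column 2; remove 5 from row 2 of P and reverse-bump: 5 enters row 1 and ejects 4. So w(5) = 4. P is now [[1, 3, 5], [2]].
Step i=4: Q has 4 at row 2, column 1; remove 2 from row 2 of P and reverse-bump: 2 enters row 1 and ejects 1. So w(4) = 1. P is now [[2, 3, 5]].
Step i=3: Q has 3 at row 1, column 3; remove that cell from P, ejecting 5. So w(3) = 5. P is now [[2, 3]].
Step i=2: Q has 2 at row 1, column 2; remove that cell from P, ejecting 3. So w(2) = 3. P is now [[2]].
Step i=1: Q has 1 at row 1, column 1; remove that cell from P, ejecting 2. So w(1) = 2. P is now [].

So w = 2 3 5 1 4.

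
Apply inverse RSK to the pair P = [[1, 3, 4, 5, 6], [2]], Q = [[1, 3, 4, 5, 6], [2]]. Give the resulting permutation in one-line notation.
2 1 3 4 5 6

Reverse the RSK construction: for i from n down to 1, find the cell of Q containing i, remove the entry at that cell from P, and reverse-bump it up through P; the value ejected from row 1 is w(i).

Step i=6: Q has 6 at row 1, column 5; remove that cell from P, ejecting 6. So w(6) = 6. P is now [[1, 3, 4, 5], [2]].
Step i=5: Q has 5 at row 1, column 4; remove that cell from P, ejecting 5. So w(5) = 5. P is now [[1, 3, 4], [2]].
Step i=4: Q has 4 at row 1, column 3; remove that cell from P, ejecting 4. So w(4) = 4. P is now [[1, 3], [2]].
Step i=3: Q has 3 at row 1, column 2; remove that cell from P, ejecting 3. So w(3) = 3. P is now [[1], [2]].
Step i=2: Q has 2 at row 2, column 1; remove 2 from row 2 of P and reverse-bump: 2 enters row 1 and ejects 1. So w(2) = 1. P is now [[2]].
Step i=1: Q has 1 at row 1, column 1; remove that cell from P, ejecting 2. So w(1) = 2. P is now [].

So w = 2 1 3 4 5 6.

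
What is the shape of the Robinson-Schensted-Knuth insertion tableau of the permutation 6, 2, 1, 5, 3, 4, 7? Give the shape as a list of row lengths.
RSK row insertion gives P = [[1, 3, 4, 7], [2, 5], [6]], which has shape [4, 2, 1].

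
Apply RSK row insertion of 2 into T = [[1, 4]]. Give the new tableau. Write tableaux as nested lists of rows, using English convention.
In row 1, 2 replaces 4 (the leftmost entry greater than 2); 4 is bumped to row 2. 4 starts a new row 2. The new tableau is [[1, 2], [4]].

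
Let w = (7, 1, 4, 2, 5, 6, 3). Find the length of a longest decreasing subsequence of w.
3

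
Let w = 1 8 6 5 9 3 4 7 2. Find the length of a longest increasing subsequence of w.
4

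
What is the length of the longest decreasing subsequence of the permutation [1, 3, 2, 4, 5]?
2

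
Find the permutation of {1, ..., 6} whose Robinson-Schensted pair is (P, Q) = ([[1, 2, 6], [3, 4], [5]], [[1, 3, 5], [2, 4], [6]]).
3 1 5 4 6 2

Reverse RSK: for i = n, n-1, ..., 1, locate i in Q, remove the corresponding corner cell from P, and reverse-bump its entry up through P; the value ejected from row 1 is w(i).

So w = 3 1 5 4 6 2.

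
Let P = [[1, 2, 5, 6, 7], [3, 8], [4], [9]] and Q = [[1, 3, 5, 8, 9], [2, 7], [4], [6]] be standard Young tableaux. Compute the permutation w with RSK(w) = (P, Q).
9 1 4 3 8 2 5 6 7

Reverse the RSK construction: for i from n down to 1, find the cell of Q containing i, remove the entry at that cell from P, and reverse-bump it up through P; the value ejected from row 1 is w(i).

Step i=9: Q has 9 at row 1, column 5; remove that cell from P, ejecting 7. So w(9) = 7. P is now [[1, 2, 5, 6], [3, 8], [4], [9]].
Step i=8: Q has 8 at row 1, column 4; remove that cell from P, ejecting 6. So w(8) = 6. P is now [[1, 2, 5], [3, 8], [4], [9]].
Step i=7: Q has 7 at row 2, column 2; remove 8 from row 2 of P and reverse-bump: 8 enters row 1 and ejects 5. So w(7) = 5. P is now [[1, 2, 8], [3], [4], [9]].
Step i=6: Q has 6 at row 4, column 1; remove 9 from row 4 of P and reverse-bump: 9 enters row 3 and ejects 4; 4 enters row 2 and ejects 3; 3 enters row 1 and ejects 2. So w(6) = 2. P is now [[1, 3, 8], [4], [9]].
Step i=5: Q has 5 at row 1, column 3; remove that cell from P, ejecting 8. So w(5) = 8. P is now [[1, 3], [4], [9]].
Step i=4: Q has 4 at row 3, column 1; remove 9 from row 3 of P and reverse-bump: 9 enters row 2 and ejects 4; 4 enters row 1 and ejects 3. So w(4) = 3. P is now [[1, 4], [9]].
Step i=3: Q has 3 at row 1, column 2; remove that cell from P, ejecting 4. So w(3) = 4. P is now [[1], [9]].
Step i=2: Q has 2 at row 2, column 1; remove 9 from row 2 of P and reverse-bump: 9 enters row 1 and ejects 1. So w(2) = 1. P is now [[9]].
Step i=1: Q has 1 at row 1, column 1; remove that cell from P, ejecting 9. So w(1) = 9. P is now [].

So w = 9 1 4 3 8 2 5 6 7.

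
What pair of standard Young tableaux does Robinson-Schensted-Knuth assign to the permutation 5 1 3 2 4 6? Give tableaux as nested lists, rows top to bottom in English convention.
P = [[1, 2, 4, 6], [3], [5]], Q = [[1, 3, 5, 6], [2], [4]]

Insert each entry of the permutation into P by Schensted row insertion, recording in Q the position of each new cell.

Insert 5: appended to row 1. P = [[5]].
Insert 1: 1 bumps 5 from row 1; 5 starts row 2. P = [[1], [5]].
Insert 3: appended to row 1. P = [[1, 3], [5]].
Insert 2: 2 bumps 3 from row 1; 3 bumps 5 from row 2; 5 starts row 3. P = [[1, 2], [3], [5]].
Insert 4: appended to row 1. P = [[1, 2, 4], [3], [5]].
Insert 6: appended to row 1. P = [[1, 2, 4, 6], [3], [5]].

So P = [[1, 2, 4, 6], [3], [5]], Q = [[1, 3, 5, 6], [2], [4]].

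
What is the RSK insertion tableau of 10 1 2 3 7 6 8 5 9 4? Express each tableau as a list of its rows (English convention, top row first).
P = [[1, 2, 3, 4, 8, 9], [5], [6], [7], [10]]

Insert 10: appended to row 1. P = [[10]].
Insert 1: 1 bumps 10 from row 1; 10 starts row 2. P = [[1], [10]].
Insert 2: appended to row 1. P = [[1, 2], [10]].
Insert 3: appended to row 1. P = [[1, 2, 3], [10]].
Insert 7: appended to row 1. P = [[1, 2, 3, 7], [10]].
Insert 6: 6 bumps 7 from row 1; 7 bumps 10 from row 2; 10 starts row 3. P = [[1, 2, 3, 6], [7], [10]].
Insert 8: appended to row 1. P = [[1, 2, 3, 6, 8], [7], [10]].
Insert 5: 5 bumps 6 from row 1; 6 bumps 7 from row 2; 7 bumps 10 from row 3; 10 starts row 4. P = [[1, 2, 3, 5, 8], [6], [7], [10]].
Insert 9: appended to row 1. P = [[1, 2, 3, 5, 8, 9], [6], [7], [10]].
Insert 4: 4 bumps 5 from row 1; 5 bumps 6 from row 2; 6 bumps 7 from row 3; 7 bumps 10 from row 4; 10 starts row 5. P = [[1, 2, 3, 4, 8, 9], [5], [6], [7], [10]].

So P = [[1, 2, 3, 4, 8, 9], [5], [6], [7], [10]].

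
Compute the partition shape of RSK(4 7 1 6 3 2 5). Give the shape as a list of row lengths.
Row-insert each entry into an empty tableau.

After inserting 4: P = [[4]].
After inserting 7: P = [[4, 7]].
After inserting 1: P = [[1, 7], [4]].
After inserting 6: P = [[1, 6], [4, 7]].
After inserting 3: P = [[1, 3], [4, 6], [7]].
After inserting 2: P = [[1, 2], [3, 6], [4], [7]].
After inserting 5: P = [[1, 2, 5], [3, 6], [4], [7]].

The final insertion tableau P = [[1, 2, 5], [3, 6], [4], [7]] has shape [3, 2, 1, 1].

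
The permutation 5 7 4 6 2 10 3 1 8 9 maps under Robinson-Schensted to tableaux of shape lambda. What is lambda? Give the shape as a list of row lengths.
[4, 3, 2, 1]

Row-insert each entry into an empty tableau.

After inserting 5: P = [[5]].
After inserting 7: P = [[5, 7]].
After inserting 4: P = [[4, 7], [5]].
After inserting 6: P = [[4, 6], [5, 7]].
After inserting 2: P = [[2, 6], [4, 7], [5]].
After inserting 10: P = [[2, 6, 10], [4, 7], [5]].
After inserting 3: P = [[2, 3, 10], [4, 6], [5, 7]].
After inserting 1: P = [[1, 3, 10], [2, 6], [4, 7], [5]].
After inserting 8: P = [[1, 3, 8], [2, 6, 10], [4, 7], [5]].
After inserting 9: P = [[1, 3, 8, 9], [2, 6, 10], [4, 7], [5]].

The final insertion tableau P = [[1, 3, 8, 9], [2, 6, 10], [4, 7], [5]] has shape [4, 3, 2, 1].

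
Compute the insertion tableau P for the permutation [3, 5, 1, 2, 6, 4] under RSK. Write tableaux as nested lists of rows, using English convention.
P = [[1, 2, 4], [3, 5, 6]]

Insert 3: appended to row 1. P = [[3]].
Insert 5: appended to row 1. P = [[3, 5]].
Insert 1: 1 bumps 3 from row 1; 3 starts row 2. P = [[1, 5], [3]].
Insert 2: 2 bumps 5 from row 1; 5 appends to row 2. P = [[1, 2], [3, 5]].
Insert 6: appended to row 1. P = [[1, 2, 6], [3, 5]].
Insert 4: 4 bumps 6 from row 1; 6 appends to row 2. P = [[1, 2, 4], [3, 5, 6]].

So P = [[1, 2, 4], [3, 5, 6]].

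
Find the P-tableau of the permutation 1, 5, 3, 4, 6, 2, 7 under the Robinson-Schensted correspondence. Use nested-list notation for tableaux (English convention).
P = [[1, 2, 4, 6, 7], [3], [5]]

Insert 1: appended to row 1. P = [[1]].
Insert 5: appended to row 1. P = [[1, 5]].
Insert 3: 3 bumps 5 from row 1; 5 starts row 2. P = [[1, 3], [5]].
Insert 4: appended to row 1. P = [[1, 3, 4], [5]].
Insert 6: appended to row 1. P = [[1, 3, 4, 6], [5]].
Insert 2: 2 bumps 3 from row 1; 3 bumps 5 from row 2; 5 starts row 3. P = [[1, 2, 4, 6], [3], [5]].
Insert 7: appended to row 1. P = [[1, 2, 4, 6, 7], [3], [5]].

So P = [[1, 2, 4, 6, 7], [3], [5]].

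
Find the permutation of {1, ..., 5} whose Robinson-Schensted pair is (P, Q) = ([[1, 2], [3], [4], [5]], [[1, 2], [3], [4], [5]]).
Reverse the RSK construction: for i from n down to 1, find the cell of Q containing i, remove the entry at that cell from P, and reverse-bump it up through P; the value ejected from row 1 is w(i).

Step i=5: Q has 5 at row 4, column 1; remove 5 from row 4 of P and reverse-bump: 5 enters row 3 and ejects 4; 4 enters row 2 and ejects 3; 3 enters row 1 and ejects 2. So w(5) = 2. P is now [[1, 3], [4], [5]].
Step i=4: Q has 4 at row 3, column 1; remove 5 from row 3 of P and reverse-bump: 5 enters row 2 and ejects 4; 4 enters row 1 and ejects 3. So w(4) = 3. P is now [[1, 4], [5]].
Step i=3: Q has 3 at row 2, column 1; remove 5 from row 2 of P and reverse-bump: 5 enters row 1 and ejects 4. So w(3) = 4. P is now [[1, 5]].
Step i=2: Q has 2 at row 1, column 2; remove that cell from P, ejecting 5. So w(2) = 5. P is now [[1]].
Step i=1: Q has 1 at row 1, column 1; remove that cell from P, ejecting 1. So w(1) = 1. P is now [].

So w = 1 5 4 3 2.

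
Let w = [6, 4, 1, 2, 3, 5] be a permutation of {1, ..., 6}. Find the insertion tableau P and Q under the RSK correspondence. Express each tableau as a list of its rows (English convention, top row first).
Insert each entry of the permutation into P by Schensted row insertion, recording in Q the position of each new cell.

Insert 6: appended to row 1. P = [[6]], Q = [[1]].
Insert 4: 4 bumps 6 from row 1; 6 starts row 2. P = [[4], [6]], Q = [[1], [2]].
Insert 1: 1 bumps 4 from row 1; 4 bumps 6 from row 2; 6 starts row 3. P = [[1], [4], [6]], Q = [[1], [2], [3]].
Insert 2: appended to row 1. P = [[1, 2], [4], [6]], Q = [[1, 4], [2], [3]].
Insert 3: appended to row 1. P = [[1, 2, 3], [4], [6]], Q = [[1, 4, 5], [2], [3]].
Insert 5: appended to row 1. P = [[1, 2, 3, 5], [4], [6]], Q = [[1, 4, 5, 6], [2], [3]].

So P = [[1, 2, 3, 5], [4], [6]], Q = [[1, 4, 5, 6], [2], [3]].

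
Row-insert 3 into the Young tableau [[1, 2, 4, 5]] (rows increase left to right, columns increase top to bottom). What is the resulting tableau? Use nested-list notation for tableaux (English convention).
[[1, 2, 3, 5], [4]]

In row 1, 3 replaces 4 (the leftmost entry greater than 3); 4 is bumped to row 2. 4 starts a new row 2. The new tableau is [[1, 2, 3, 5], [4]].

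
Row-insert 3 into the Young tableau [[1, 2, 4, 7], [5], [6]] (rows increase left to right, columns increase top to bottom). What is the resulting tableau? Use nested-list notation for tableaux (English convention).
In row 1, 3 replaces 4 (the leftmost entry greater than 3); 4 is bumped to row 2. In row 2, 4 replaces 5 (the leftmost entry greater than 4); 5 is bumped to row 3. In row 3, 5 replaces 6 (the leftmost entry greater than 5); 6 is bumped to row 4. 6 starts a new row 4. The new tableau is [[1, 2, 3, 7], [4], [5], [6]].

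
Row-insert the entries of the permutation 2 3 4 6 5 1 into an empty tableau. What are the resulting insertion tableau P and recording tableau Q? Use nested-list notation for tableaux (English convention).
P = [[1, 3, 4, 5], [2], [6]], Q = [[1, 2, 3, 4], [5], [6]]

Insert each entry of the permutation into P by Schensted row insertion, recording in Q the position of each new cell.

After inserting 2: P = [[2]].
After inserting 3: P = [[2, 3]].
After inserting 4: P = [[2, 3, 4]].
After inserting 6: P = [[2, 3, 4, 6]].
After inserting 5: P = [[2, 3, 4, 5], [6]].
After inserting 1: P = [[1, 3, 4, 5], [2], [6]].

So P = [[1, 3, 4, 5], [2], [6]], Q = [[1, 2, 3, 4], [5], [6]].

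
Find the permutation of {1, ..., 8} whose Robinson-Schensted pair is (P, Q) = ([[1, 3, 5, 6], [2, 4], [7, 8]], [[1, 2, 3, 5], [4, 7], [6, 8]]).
Reverse RSK: for i = n, n-1, ..., 1, locate i in Q, remove the corresponding corner cell from P, and reverse-bump its entry up through P; the value ejected from row 1 is w(i).

So w = 2 4 7 5 8 1 6 3.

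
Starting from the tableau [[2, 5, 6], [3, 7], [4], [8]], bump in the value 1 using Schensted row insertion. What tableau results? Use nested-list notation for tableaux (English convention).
[[1, 5, 6], [2, 7], [3], [4], [8]]

In row 1, 1 replaces 2 (the leftmost entry greater than 1); 2 is bumped to row 2. In row 2, 2 replaces 3 (the leftmost entry greater than 2); 3 is bumped to row 3. In row 3, 3 replaces 4 (the leftmost entry greater than 3); 4 is bumped to row 4. In row 4, 4 replaces 8 (the leftmost entry greater than 4); 8 is bumped to row 5. 8 starts a new row 5. The new tableau is [[1, 5, 6], [2, 7], [3], [4], [8]].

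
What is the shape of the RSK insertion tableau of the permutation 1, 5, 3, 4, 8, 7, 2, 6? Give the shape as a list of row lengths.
RSK row insertion gives P = [[1, 2, 4, 6], [3, 7], [5, 8]], which has shape [4, 2, 2].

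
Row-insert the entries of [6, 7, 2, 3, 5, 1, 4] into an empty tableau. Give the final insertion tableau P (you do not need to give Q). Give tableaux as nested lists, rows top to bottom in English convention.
P = [[1, 3, 4], [2, 5], [6, 7]]

Insert 6: appended to row 1. P = [[6]].
Insert 7: appended to row 1. P = [[6, 7]].
Insert 2: 2 bumps 6 from row 1; 6 starts row 2. P = [[2, 7], [6]].
Insert 3: 3 bumps 7 from row 1; 7 appends to row 2. P = [[2, 3], [6, 7]].
Insert 5: appended to row 1. P = [[2, 3, 5], [6, 7]].
Insert 1: 1 bumps 2 from row 1; 2 bumps 6 from row 2; 6 starts row 3. P = [[1, 3, 5], [2, 7], [6]].
Insert 4: 4 bumps 5 from row 1; 5 bumps 7 from row 2; 7 appends to row 3. P = [[1, 3, 4], [2, 5], [6, 7]].

So P = [[1, 3, 4], [2, 5], [6, 7]].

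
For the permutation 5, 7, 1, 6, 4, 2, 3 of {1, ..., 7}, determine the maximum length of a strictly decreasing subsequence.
4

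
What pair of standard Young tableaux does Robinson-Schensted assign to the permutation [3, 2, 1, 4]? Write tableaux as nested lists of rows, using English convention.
P = [[1, 4], [2], [3]], Q = [[1, 4], [2], [3]]

Insert each entry of the permutation into P by Schensted row insertion, recording in Q the position of each new cell.

Insert 3: appended to row 1. P = [[3]].
Insert 2: 2 bumps 3 from row 1; 3 starts row 2. P = [[2], [3]].
Insert 1: 1 bumps 2 from row 1; 2 bumps 3 from row 2; 3 starts row 3. P = [[1], [2], [3]].
Insert 4: appended to row 1. P = [[1, 4], [2], [3]].

So P = [[1, 4], [2], [3]], Q = [[1, 4], [2], [3]].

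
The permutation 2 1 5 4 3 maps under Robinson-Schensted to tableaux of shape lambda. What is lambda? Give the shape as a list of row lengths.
[2, 2, 1]

Row-insert each entry into an empty tableau.

After inserting 2: P = [[2]].
After inserting 1: P = [[1], [2]].
After inserting 5: P = [[1, 5], [2]].
After inserting 4: P = [[1, 4], [2, 5]].
After inserting 3: P = [[1, 3], [2, 4], [5]].

The final insertion tableau P = [[1, 3], [2, 4], [5]] has shape [2, 2, 1].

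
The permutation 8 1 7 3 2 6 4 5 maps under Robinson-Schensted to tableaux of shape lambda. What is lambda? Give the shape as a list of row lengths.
Row-insert each entry into an empty tableau.

After inserting 8: P = [[8]].
After inserting 1: P = [[1], [8]].
After inserting 7: P = [[1, 7], [8]].
After inserting 3: P = [[1, 3], [7], [8]].
After inserting 2: P = [[1, 2], [3], [7], [8]].
After inserting 6: P = [[1, 2, 6], [3], [7], [8]].
After inserting 4: P = [[1, 2, 4], [3, 6], [7], [8]].
After inserting 5: P = [[1, 2, 4, 5], [3, 6], [7], [8]].

The final insertion tableau P = [[1, 2, 4, 5], [3, 6], [7], [8]] has shape [4, 2, 1, 1].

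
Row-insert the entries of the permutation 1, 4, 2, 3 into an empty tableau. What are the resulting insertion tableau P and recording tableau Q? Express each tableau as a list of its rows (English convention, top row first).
P = [[1, 2, 3], [4]], Q = [[1, 2, 4], [3]]

Insert each entry of the permutation into P by Schensted row insertion, recording in Q the position of each new cell.

After inserting 1: P = [[1]].
After inserting 4: P = [[1, 4]].
After inserting 2: P = [[1, 2], [4]].
After inserting 3: P = [[1, 2, 3], [4]].

So P = [[1, 2, 3], [4]], Q = [[1, 2, 4], [3]].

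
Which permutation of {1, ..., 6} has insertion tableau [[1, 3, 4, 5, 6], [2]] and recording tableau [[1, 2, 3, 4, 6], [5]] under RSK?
Reverse RSK: for i = n, n-1, ..., 1, locate i in Q, remove the corresponding corner cell from P, and reverse-bump its entry up through P; the value ejected from row 1 is w(i).

So w = 2 3 4 5 1 6.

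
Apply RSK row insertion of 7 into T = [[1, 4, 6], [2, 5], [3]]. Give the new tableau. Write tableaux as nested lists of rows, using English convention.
7 is larger than every entry of row 1, so it is appended to row 1. The new tableau is [[1, 4, 6, 7], [2, 5], [3]].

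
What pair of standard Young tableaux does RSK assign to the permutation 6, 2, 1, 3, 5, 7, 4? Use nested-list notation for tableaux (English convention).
P = [[1, 3, 4, 7], [2, 5], [6]], Q = [[1, 4, 5, 6], [2, 7], [3]]

Insert each entry of the permutation into P by Schensted row insertion, recording in Q the position of each new cell.

Insert 6: appended to row 1. P = [[6]].
Insert 2: 2 bumps 6 from row 1; 6 starts row 2. P = [[2], [6]].
Insert 1: 1 bumps 2 from row 1; 2 bumps 6 from row 2; 6 starts row 3. P = [[1], [2], [6]].
Insert 3: appended to row 1. P = [[1, 3], [2], [6]].
Insert 5: appended to row 1. P = [[1, 3, 5], [2], [6]].
Insert 7: appended to row 1. P = [[1, 3, 5, 7], [2], [6]].
Insert 4: 4 bumps 5 from row 1; 5 appends to row 2. P = [[1, 3, 4, 7], [2, 5], [6]].

So P = [[1, 3, 4, 7], [2, 5], [6]], Q = [[1, 4, 5, 6], [2, 7], [3]].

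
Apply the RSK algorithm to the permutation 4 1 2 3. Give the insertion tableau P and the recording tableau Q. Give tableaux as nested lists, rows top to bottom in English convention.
Insert each entry of the permutation into P by Schensted row insertion, recording in Q the position of each new cell.

Insert 4: appended to row 1. P = [[4]].
Insert 1: 1 bumps 4 from row 1; 4 starts row 2. P = [[1], [4]].
Insert 2: appended to row 1. P = [[1, 2], [4]].
Insert 3: appended to row 1. P = [[1, 2, 3], [4]].

So P = [[1, 2, 3], [4]], Q = [[1, 3, 4], [2]].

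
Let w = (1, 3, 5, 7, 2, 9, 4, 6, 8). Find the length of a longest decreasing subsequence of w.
2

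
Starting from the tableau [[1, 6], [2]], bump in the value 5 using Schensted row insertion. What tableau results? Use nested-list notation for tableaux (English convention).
In row 1, 5 replaces 6 (the leftmost entry greater than 5); 6 is bumped to row 2. 6 is appended to row 2. The new tableau is [[1, 5], [2, 6]].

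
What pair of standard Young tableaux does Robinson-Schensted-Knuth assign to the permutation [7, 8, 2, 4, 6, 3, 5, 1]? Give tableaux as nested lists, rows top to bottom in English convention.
P = [[1, 3, 5], [2, 6], [4, 8], [7]], Q = [[1, 2, 5], [3, 4], [6, 7], [8]]

Insert each entry of the permutation into P by Schensted row insertion, recording in Q the position of each new cell.

Insert 7: appended to row 1. P = [[7]], Q = [[1]].
Insert 8: appended to row 1. P = [[7, 8]], Q = [[1, 2]].
Insert 2: 2 bumps 7 from row 1; 7 starts row 2. P = [[2, 8], [7]], Q = [[1, 2], [3]].
Insert 4: 4 bumps 8 from row 1; 8 appends to row 2. P = [[2, 4], [7, 8]], Q = [[1, 2], [3, 4]].
Insert 6: appended to row 1. P = [[2, 4, 6], [7, 8]], Q = [[1, 2, 5], [3, 4]].
Insert 3: 3 bumps 4 from row 1; 4 bumps 7 from row 2; 7 starts row 3. P = [[2, 3, 6], [4, 8], [7]], Q = [[1, 2, 5], [3, 4], [6]].
Insert 5: 5 bumps 6 from row 1; 6 bumps 8 from row 2; 8 appends to row 3. P = [[2, 3, 5], [4, 6], [7, 8]], Q = [[1, 2, 5], [3, 4], [6, 7]].
Insert 1: 1 bumps 2 from row 1; 2 bumps 4 from row 2; 4 bumps 7 from row 3; 7 starts row 4. P = [[1, 3, 5], [2, 6], [4, 8], [7]], Q = [[1, 2, 5], [3, 4], [6, 7], [8]].

So P = [[1, 3, 5], [2, 6], [4, 8], [7]], Q = [[1, 2, 5], [3, 4], [6, 7], [8]].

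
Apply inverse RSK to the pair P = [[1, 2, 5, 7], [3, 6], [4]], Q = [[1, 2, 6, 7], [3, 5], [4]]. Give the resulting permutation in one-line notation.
Reverse RSK: for i = n, n-1, ..., 1, locate i in Q, remove the corresponding corner cell from P, and reverse-bump its entry up through P; the value ejected from row 1 is w(i).

So w = 4 6 3 1 2 5 7.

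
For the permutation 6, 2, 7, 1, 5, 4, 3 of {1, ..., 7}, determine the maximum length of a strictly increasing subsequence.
2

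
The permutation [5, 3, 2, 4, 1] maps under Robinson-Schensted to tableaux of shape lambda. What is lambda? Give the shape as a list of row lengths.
RSK row insertion gives P = [[1, 4], [2], [3], [5]], which has shape [2, 1, 1, 1].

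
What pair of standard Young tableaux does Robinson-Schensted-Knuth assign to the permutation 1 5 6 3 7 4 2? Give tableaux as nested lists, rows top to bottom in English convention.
Insert each entry of the permutation into P by Schensted row insertion, recording in Q the position of each new cell.

Insert 1: appended to row 1. P = [[1]].
Insert 5: appended to row 1. P = [[1, 5]].
Insert 6: appended to row 1. P = [[1, 5, 6]].
Insert 3: 3 bumps 5 from row 1; 5 starts row 2. P = [[1, 3, 6], [5]].
Insert 7: appended to row 1. P = [[1, 3, 6, 7], [5]].
Insert 4: 4 bumps 6 from row 1; 6 appends to row 2. P = [[1, 3, 4, 7], [5, 6]].
Insert 2: 2 bumps 3 from row 1; 3 bumps 5 from row 2; 5 starts row 3. P = [[1, 2, 4, 7], [3, 6], [5]].

So P = [[1, 2, 4, 7], [3, 6], [5]], Q = [[1, 2, 3, 5], [4, 6], [7]].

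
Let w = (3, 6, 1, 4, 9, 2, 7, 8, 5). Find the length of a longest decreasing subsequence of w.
3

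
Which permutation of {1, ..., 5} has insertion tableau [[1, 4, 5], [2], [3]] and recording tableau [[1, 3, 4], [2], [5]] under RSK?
Reverse the RSK construction: for i from n down to 1, find the cell of Q containing i, remove the entry at that cell from P, and reverse-bump it up through P; the value ejected from row 1 is w(i).

Step i=5: Q has 5 at row 3, column 1; remove 3 from row 3 of P and reverse-bump: 3 enters row 2 and ejects 2; 2 enters row 1 and ejects 1. So w(5) = 1. P is now [[2, 4, 5], [3]].
Step i=4: Q has 4 at row 1, column 3; remove that cell from P, ejecting 5. So w(4) = 5. P is now [[2, 4], [3]].
Step i=3: Q has 3 at row 1, column 2; remove that cell from P, ejecting 4. So w(3) = 4. P is now [[2], [3]].
Step i=2: Q has 2 at row 2, column 1; remove 3 from row 2 of P and reverse-bump: 3 enters row 1 and ejects 2. So w(2) = 2. P is now [[3]].
Step i=1: Q has 1 at row 1, column 1; remove that cell from P, ejecting 3. So w(1) = 3. P is now [].

So w = 3 2 4 5 1.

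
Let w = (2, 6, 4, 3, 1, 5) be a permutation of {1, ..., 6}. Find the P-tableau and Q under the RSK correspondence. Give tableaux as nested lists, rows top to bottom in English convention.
P = [[1, 3, 5], [2], [4], [6]], Q = [[1, 2, 6], [3], [4], [5]]

Insert each entry of the permutation into P by Schensted row insertion, recording in Q the position of each new cell.

Insert 2: appended to row 1. P = [[2]], Q = [[1]].
Insert 6: appended to row 1. P = [[2, 6]], Q = [[1, 2]].
Insert 4: 4 bumps 6 from row 1; 6 starts row 2. P = [[2, 4], [6]], Q = [[1, 2], [3]].
Insert 3: 3 bumps 4 from row 1; 4 bumps 6 from row 2; 6 starts row 3. P = [[2, 3], [4], [6]], Q = [[1, 2], [3], [4]].
Insert 1: 1 bumps 2 from row 1; 2 bumps 4 from row 2; 4 bumps 6 from row 3; 6 starts row 4. P = [[1, 3], [2], [4], [6]], Q = [[1, 2], [3], [4], [5]].
Insert 5: appended to row 1. P = [[1, 3, 5], [2], [4], [6]], Q = [[1, 2, 6], [3], [4], [5]].

So P = [[1, 3, 5], [2], [4], [6]], Q = [[1, 2, 6], [3], [4], [5]].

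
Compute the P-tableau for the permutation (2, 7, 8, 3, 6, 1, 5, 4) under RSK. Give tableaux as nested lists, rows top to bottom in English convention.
Insert 2: appended to row 1. P = [[2]].
Insert 7: appended to row 1. P = [[2, 7]].
Insert 8: appended to row 1. P = [[2, 7, 8]].
Insert 3: 3 bumps 7 from row 1; 7 starts row 2. P = [[2, 3, 8], [7]].
Insert 6: 6 bumps 8 from row 1; 8 appends to row 2. P = [[2, 3, 6], [7, 8]].
Insert 1: 1 bumps 2 from row 1; 2 bumps 7 from row 2; 7 starts row 3. P = [[1, 3, 6], [2, 8], [7]].
Insert 5: 5 bumps 6 from row 1; 6 bumps 8 from row 2; 8 appends to row 3. P = [[1, 3, 5], [2, 6], [7, 8]].
Insert 4: 4 bumps 5 from row 1; 5 bumps 6 from row 2; 6 bumps 7 from row 3; 7 starts row 4. P = [[1, 3, 4], [2, 5], [6, 8], [7]].

So P = [[1, 3, 4], [2, 5], [6, 8], [7]].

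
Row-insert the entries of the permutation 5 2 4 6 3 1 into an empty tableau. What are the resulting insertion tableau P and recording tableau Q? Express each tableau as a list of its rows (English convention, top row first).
P = [[1, 3, 6], [2], [4], [5]], Q = [[1, 3, 4], [2], [5], [6]]

Insert each entry of the permutation into P by Schensted row insertion, recording in Q the position of each new cell.

Insert 5: appended to row 1. P = [[5]].
Insert 2: 2 bumps 5 from row 1; 5 starts row 2. P = [[2], [5]].
Insert 4: appended to row 1. P = [[2, 4], [5]].
Insert 6: appended to row 1. P = [[2, 4, 6], [5]].
Insert 3: 3 bumps 4 from row 1; 4 bumps 5 from row 2; 5 starts row 3. P = [[2, 3, 6], [4], [5]].
Insert 1: 1 bumps 2 from row 1; 2 bumps 4 from row 2; 4 bumps 5 from row 3; 5 starts row 4. P = [[1, 3, 6], [2], [4], [5]].

So P = [[1, 3, 6], [2], [4], [5]], Q = [[1, 3, 4], [2], [5], [6]].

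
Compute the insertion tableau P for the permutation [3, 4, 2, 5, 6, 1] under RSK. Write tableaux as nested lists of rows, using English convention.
P = [[1, 4, 5, 6], [2], [3]]

Insert 3: appended to row 1. P = [[3]].
Insert 4: appended to row 1. P = [[3, 4]].
Insert 2: 2 bumps 3 from row 1; 3 starts row 2. P = [[2, 4], [3]].
Insert 5: appended to row 1. P = [[2, 4, 5], [3]].
Insert 6: appended to row 1. P = [[2, 4, 5, 6], [3]].
Insert 1: 1 bumps 2 from row 1; 2 bumps 3 from row 2; 3 starts row 3. P = [[1, 4, 5, 6], [2], [3]].

So P = [[1, 4, 5, 6], [2], [3]].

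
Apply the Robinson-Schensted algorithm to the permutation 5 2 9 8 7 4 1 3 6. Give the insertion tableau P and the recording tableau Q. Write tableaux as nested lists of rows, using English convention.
P = [[1, 3, 6], [2, 4], [5, 7], [8], [9]], Q = [[1, 3, 9], [2, 4], [5, 8], [6], [7]]

Insert each entry of the permutation into P by Schensted row insertion, recording in Q the position of each new cell.

Insert 5: appended to row 1. P = [[5]], Q = [[1]].
Insert 2: 2 bumps 5 from row 1; 5 starts row 2. P = [[2], [5]], Q = [[1], [2]].
Insert 9: appended to row 1. P = [[2, 9], [5]], Q = [[1, 3], [2]].
Insert 8: 8 bumps 9 from row 1; 9 appends to row 2. P = [[2, 8], [5, 9]], Q = [[1, 3], [2, 4]].
Insert 7: 7 bumps 8 from row 1; 8 bumps 9 from row 2; 9 starts row 3. P = [[2, 7], [5, 8], [9]], Q = [[1, 3], [2, 4], [5]].
Insert 4: 4 bumps 7 from row 1; 7 bumps 8 from row 2; 8 bumps 9 from row 3; 9 starts row 4. P = [[2, 4], [5, 7], [8], [9]], Q = [[1, 3], [2, 4], [5], [6]].
Insert 1: 1 bumps 2 from row 1; 2 bumps 5 from row 2; 5 bumps 8 from row 3; 8 bumps 9 from row 4; 9 starts row 5. P = [[1, 4], [2, 7], [5], [8], [9]], Q = [[1, 3], [2, 4], [5], [6], [7]].
Insert 3: 3 bumps 4 from row 1; 4 bumps 7 from row 2; 7 appends to row 3. P = [[1, 3], [2, 4], [5, 7], [8], [9]], Q = [[1, 3], [2, 4], [5, 8], [6], [7]].
Insert 6: appended to row 1. P = [[1, 3, 6], [2, 4], [5, 7], [8], [9]], Q = [[1, 3, 9], [2, 4], [5, 8], [6], [7]].

So P = [[1, 3, 6], [2, 4], [5, 7], [8], [9]], Q = [[1, 3, 9], [2, 4], [5, 8], [6], [7]].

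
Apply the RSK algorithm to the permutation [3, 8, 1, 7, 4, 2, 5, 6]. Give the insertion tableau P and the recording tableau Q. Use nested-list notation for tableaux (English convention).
P = [[1, 2, 5, 6], [3, 4], [7], [8]], Q = [[1, 2, 7, 8], [3, 4], [5], [6]]

Insert each entry of the permutation into P by Schensted row insertion, recording in Q the position of each new cell.

Insert 3: appended to row 1. P = [[3]], Q = [[1]].
Insert 8: appended to row 1. P = [[3, 8]], Q = [[1, 2]].
Insert 1: 1 bumps 3 from row 1; 3 starts row 2. P = [[1, 8], [3]], Q = [[1, 2], [3]].
Insert 7: 7 bumps 8 from row 1; 8 appends to row 2. P = [[1, 7], [3, 8]], Q = [[1, 2], [3, 4]].
Insert 4: 4 bumps 7 from row 1; 7 bumps 8 from row 2; 8 starts row 3. P = [[1, 4], [3, 7], [8]], Q = [[1, 2], [3, 4], [5]].
Insert 2: 2 bumps 4 from row 1; 4 bumps 7 from row 2; 7 bumps 8 from row 3; 8 starts row 4. P = [[1, 2], [3, 4], [7], [8]], Q = [[1, 2], [3, 4], [5], [6]].
Insert 5: appended to row 1. P = [[1, 2, 5], [3, 4], [7], [8]], Q = [[1, 2, 7], [3, 4], [5], [6]].
Insert 6: appended to row 1. P = [[1, 2, 5, 6], [3, 4], [7], [8]], Q = [[1, 2, 7, 8], [3, 4], [5], [6]].

So P = [[1, 2, 5, 6], [3, 4], [7], [8]], Q = [[1, 2, 7, 8], [3, 4], [5], [6]].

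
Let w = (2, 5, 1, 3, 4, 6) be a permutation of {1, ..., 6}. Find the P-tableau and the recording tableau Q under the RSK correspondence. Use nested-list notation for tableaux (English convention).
P = [[1, 3, 4, 6], [2, 5]], Q = [[1, 2, 5, 6], [3, 4]]

Insert each entry of the permutation into P by Schensted row insertion, recording in Q the position of each new cell.

Insert 2: appended to row 1. P = [[2]].
Insert 5: appended to row 1. P = [[2, 5]].
Insert 1: 1 bumps 2 from row 1; 2 starts row 2. P = [[1, 5], [2]].
Insert 3: 3 bumps 5 from row 1; 5 appends to row 2. P = [[1, 3], [2, 5]].
Insert 4: appended to row 1. P = [[1, 3, 4], [2, 5]].
Insert 6: appended to row 1. P = [[1, 3, 4, 6], [2, 5]].

So P = [[1, 3, 4, 6], [2, 5]], Q = [[1, 2, 5, 6], [3, 4]].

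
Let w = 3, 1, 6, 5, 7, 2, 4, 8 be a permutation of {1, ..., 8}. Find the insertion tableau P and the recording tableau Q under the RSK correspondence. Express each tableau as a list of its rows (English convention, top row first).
Insert each entry of the permutation into P by Schensted row insertion, recording in Q the position of each new cell.

Insert 3: appended to row 1. P = [[3]].
Insert 1: 1 bumps 3 from row 1; 3 starts row 2. P = [[1], [3]].
Insert 6: appended to row 1. P = [[1, 6], [3]].
Insert 5: 5 bumps 6 from row 1; 6 appends to row 2. P = [[1, 5], [3, 6]].
Insert 7: appended to row 1. P = [[1, 5, 7], [3, 6]].
Insert 2: 2 bumps 5 from row 1; 5 bumps 6 from row 2; 6 starts row 3. P = [[1, 2, 7], [3, 5], [6]].
Insert 4: 4 bumps 7 from row 1; 7 appends to row 2. P = [[1, 2, 4], [3, 5, 7], [6]].
Insert 8: appended to row 1. P = [[1, 2, 4, 8], [3, 5, 7], [6]].

So P = [[1, 2, 4, 8], [3, 5, 7], [6]], Q = [[1, 3, 5, 8], [2, 4, 7], [6]].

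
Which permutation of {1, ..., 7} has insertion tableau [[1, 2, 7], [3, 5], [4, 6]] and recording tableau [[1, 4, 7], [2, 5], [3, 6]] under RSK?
4 3 1 6 5 2 7

Reverse the RSK construction: for i from n down to 1, find the cell of Q containing i, remove the entry at that cell from P, and reverse-bump it up through P; the value ejected from row 1 is w(i).

Step i=7: Q has 7 at row 1, column 3; remove that cell from P, ejecting 7. So w(7) = 7. P is now [[1, 2], [3, 5], [4, 6]].
Step i=6: Q has 6 at row 3, column 2; remove 6 from row 3 of P and reverse-bump: 6 enters row 2 and ejects 5; 5 enters row 1 and ejects 2. So w(6) = 2. P is now [[1, 5], [3, 6], [4]].
Step i=5: Q has 5 at row 2, column 2; remove 6 from row 2 of P and reverse-bump: 6 enters row 1 and ejects 5. So w(5) = 5. P is now [[1, 6], [3], [4]].
Step i=4: Q has 4 at row 1, column 2; remove that cell from P, ejecting 6. So w(4) = 6. P is now [[1], [3], [4]].
Step i=3: Q has 3 at row 3, column 1; remove 4 from row 3 of P and reverse-bump: 4 enters row 2 and ejects 3; 3 enters row 1 and ejects 1. So w(3) = 1. P is now [[3], [4]].
Step i=2: Q has 2 at row 2, column 1; remove 4 from row 2 of P and reverse-bump: 4 enters row 1 and ejects 3. So w(2) = 3. P is now [[4]].
Step i=1: Q has 1 at row 1, column 1; remove that cell from P, ejecting 4. So w(1) = 4. P is now [].

So w = 4 3 1 6 5 2 7.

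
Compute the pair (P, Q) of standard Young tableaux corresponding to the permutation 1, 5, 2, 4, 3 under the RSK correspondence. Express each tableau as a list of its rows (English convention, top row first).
P = [[1, 2, 3], [4], [5]], Q = [[1, 2, 4], [3], [5]]

Insert each entry of the permutation into P by Schensted row insertion, recording in Q the position of each new cell.

Insert 1: appended to row 1. P = [[1]], Q = [[1]].
Insert 5: appended to row 1. P = [[1, 5]], Q = [[1, 2]].
Insert 2: 2 bumps 5 from row 1; 5 starts row 2. P = [[1, 2], [5]], Q = [[1, 2], [3]].
Insert 4: appended to row 1. P = [[1, 2, 4], [5]], Q = [[1, 2, 4], [3]].
Insert 3: 3 bumps 4 from row 1; 4 bumps 5 from row 2; 5 starts row 3. P = [[1, 2, 3], [4], [5]], Q = [[1, 2, 4], [3], [5]].

So P = [[1, 2, 3], [4], [5]], Q = [[1, 2, 4], [3], [5]].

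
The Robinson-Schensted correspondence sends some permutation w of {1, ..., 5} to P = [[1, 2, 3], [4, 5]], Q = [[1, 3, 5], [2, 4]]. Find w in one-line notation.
Reverse the RSK construction: for i from n down to 1, find the cell of Q containing i, remove the entry at that cell from P, and reverse-bump it up through P; the value ejected from row 1 is w(i).

Step i=5: Q has 5 at row 1, column 3; remove that cell from P, ejecting 3. So w(5) = 3. P is now [[1, 2], [4, 5]].
Step i=4: Q has 4 at row 2, column 2; remove 5 from row 2 of P and reverse-bump: 5 enters row 1 and ejects 2. So w(4) = 2. P is now [[1, 5], [4]].
Step i=3: Q has 3 at row 1, column 2; remove that cell from P, ejecting 5. So w(3) = 5. P is now [[1], [4]].
Step i=2: Q has 2 at row 2, column 1; remove 4 from row 2 of P and reverse-bump: 4 enters row 1 and ejects 1. So w(2) = 1. P is now [[4]].
Step i=1: Q has 1 at row 1, column 1; remove that cell from P, ejecting 4. So w(1) = 4. P is now [].

So w = 4 1 5 2 3.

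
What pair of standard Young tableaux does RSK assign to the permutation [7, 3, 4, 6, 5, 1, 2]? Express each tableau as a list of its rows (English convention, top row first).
Insert each entry of the permutation into P by Schensted row insertion, recording in Q the position of each new cell.

Insert 7: appended to row 1. P = [[7]], Q = [[1]].
Insert 3: 3 bumps 7 from row 1; 7 starts row 2. P = [[3], [7]], Q = [[1], [2]].
Insert 4: appended to row 1. P = [[3, 4], [7]], Q = [[1, 3], [2]].
Insert 6: appended to row 1. P = [[3, 4, 6], [7]], Q = [[1, 3, 4], [2]].
Insert 5: 5 bumps 6 from row 1; 6 bumps 7 from row 2; 7 starts row 3. P = [[3, 4, 5], [6], [7]], Q = [[1, 3, 4], [2], [5]].
Insert 1: 1 bumps 3 from row 1; 3 bumps 6 from row 2; 6 bumps 7 from row 3; 7 starts row 4. P = [[1, 4, 5], [3], [6], [7]], Q = [[1, 3, 4], [2], [5], [6]].
Insert 2: 2 bumps 4 from row 1; 4 appends to row 2. P = [[1, 2, 5], [3, 4], [6], [7]], Q = [[1, 3, 4], [2, 7], [5], [6]].

So P = [[1, 2, 5], [3, 4], [6], [7]], Q = [[1, 3, 4], [2, 7], [5], [6]].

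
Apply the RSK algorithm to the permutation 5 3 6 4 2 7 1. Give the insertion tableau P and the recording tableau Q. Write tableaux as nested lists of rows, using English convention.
P = [[1, 4, 7], [2, 6], [3], [5]], Q = [[1, 3, 6], [2, 4], [5], [7]]

Insert each entry of the permutation into P by Schensted row insertion, recording in Q the position of each new cell.

Insert 5: appended to row 1. P = [[5]].
Insert 3: 3 bumps 5 from row 1; 5 starts row 2. P = [[3], [5]].
Insert 6: appended to row 1. P = [[3, 6], [5]].
Insert 4: 4 bumps 6 from row 1; 6 appends to row 2. P = [[3, 4], [5, 6]].
Insert 2: 2 bumps 3 from row 1; 3 bumps 5 from row 2; 5 starts row 3. P = [[2, 4], [3, 6], [5]].
Insert 7: appended to row 1. P = [[2, 4, 7], [3, 6], [5]].
Insert 1: 1 bumps 2 from row 1; 2 bumps 3 from row 2; 3 bumps 5 from row 3; 5 starts row 4. P = [[1, 4, 7], [2, 6], [3], [5]].

So P = [[1, 4, 7], [2, 6], [3], [5]], Q = [[1, 3, 6], [2, 4], [5], [7]].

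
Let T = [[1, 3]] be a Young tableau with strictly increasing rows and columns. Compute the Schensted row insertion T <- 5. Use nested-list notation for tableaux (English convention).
[[1, 3, 5]]

5 is larger than every entry of row 1, so it is appended to row 1. The new tableau is [[1, 3, 5]].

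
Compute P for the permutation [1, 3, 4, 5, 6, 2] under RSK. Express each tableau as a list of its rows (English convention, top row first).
P = [[1, 2, 4, 5, 6], [3]]

Insert 1: appended to row 1. P = [[1]].
Insert 3: appended to row 1. P = [[1, 3]].
Insert 4: appended to row 1. P = [[1, 3, 4]].
Insert 5: appended to row 1. P = [[1, 3, 4, 5]].
Insert 6: appended to row 1. P = [[1, 3, 4, 5, 6]].
Insert 2: 2 bumps 3 from row 1; 3 starts row 2. P = [[1, 2, 4, 5, 6], [3]].

So P = [[1, 2, 4, 5, 6], [3]].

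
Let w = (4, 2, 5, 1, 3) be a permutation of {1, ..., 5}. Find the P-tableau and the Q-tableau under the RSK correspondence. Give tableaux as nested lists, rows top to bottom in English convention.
P = [[1, 3], [2, 5], [4]], Q = [[1, 3], [2, 5], [4]]

Insert each entry of the permutation into P by Schensted row insertion, recording in Q the position of each new cell.

Insert 4: appended to row 1. P = [[4]], Q = [[1]].
Insert 2: 2 bumps 4 from row 1; 4 starts row 2. P = [[2], [4]], Q = [[1], [2]].
Insert 5: appended to row 1. P = [[2, 5], [4]], Q = [[1, 3], [2]].
Insert 1: 1 bumps 2 from row 1; 2 bumps 4 from row 2; 4 starts row 3. P = [[1, 5], [2], [4]], Q = [[1, 3], [2], [4]].
Insert 3: 3 bumps 5 from row 1; 5 appends to row 2. P = [[1, 3], [2, 5], [4]], Q = [[1, 3], [2, 5], [4]].

So P = [[1, 3], [2, 5], [4]], Q = [[1, 3], [2, 5], [4]].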